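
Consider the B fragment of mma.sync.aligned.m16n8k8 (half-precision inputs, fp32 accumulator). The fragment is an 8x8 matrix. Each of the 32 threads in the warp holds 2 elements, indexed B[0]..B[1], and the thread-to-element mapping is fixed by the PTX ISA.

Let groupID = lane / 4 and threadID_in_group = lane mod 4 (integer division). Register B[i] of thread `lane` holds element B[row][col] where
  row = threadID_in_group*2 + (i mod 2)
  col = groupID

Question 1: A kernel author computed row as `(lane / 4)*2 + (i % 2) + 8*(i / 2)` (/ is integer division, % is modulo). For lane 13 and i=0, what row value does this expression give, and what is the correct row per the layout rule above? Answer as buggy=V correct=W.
buggy=6 correct=2

`(lane / 4)*2 + (i % 2) + 8*(i / 2)`[13,0]→6
lane 13: G=3 (13/4), T=1 (13%4)
i=0: r=1*2+0=2, c=G=3
row: 6 vs 2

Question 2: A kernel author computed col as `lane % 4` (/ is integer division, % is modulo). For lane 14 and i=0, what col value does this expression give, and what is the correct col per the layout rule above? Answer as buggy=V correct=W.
`lane % 4`[14,0]->2
lane 14: g=3 (14/4), t=2 (14%4)
i=0: r=2*2+0=4, c=g=3
col: 2 vs 3

buggy=2 correct=3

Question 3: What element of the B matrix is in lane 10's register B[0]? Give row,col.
4,2

10: G=2,T=2
[0] (2*2+0,2) = (4,2)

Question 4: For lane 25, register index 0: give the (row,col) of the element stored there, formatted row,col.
lane 25->25/4=6, 25 mod 4=1
i=0  r:2·1+0->2  c:6

2,6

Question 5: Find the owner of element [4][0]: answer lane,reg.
2,0

c=0->g=0  r=4->t=2,b0=0
L=0*4+2=2  i=0=0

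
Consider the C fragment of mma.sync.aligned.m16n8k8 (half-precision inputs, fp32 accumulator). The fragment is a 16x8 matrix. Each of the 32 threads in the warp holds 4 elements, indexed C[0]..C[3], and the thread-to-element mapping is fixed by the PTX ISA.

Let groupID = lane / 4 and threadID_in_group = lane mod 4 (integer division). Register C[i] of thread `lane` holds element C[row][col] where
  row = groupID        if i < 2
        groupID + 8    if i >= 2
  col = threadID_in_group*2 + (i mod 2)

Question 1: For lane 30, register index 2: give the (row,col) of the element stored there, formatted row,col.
15,4

lane 30=>30/4=7, 30 mod 4=2
i=2  r:7+8=>15  c:2·2+0=>4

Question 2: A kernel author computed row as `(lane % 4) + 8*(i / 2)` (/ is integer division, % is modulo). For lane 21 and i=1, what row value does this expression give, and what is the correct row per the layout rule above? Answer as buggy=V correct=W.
buggy=1 correct=5

`(lane % 4) + 8*(i / 2)`[21,1]->1
21: gid=5,tid=1
[1] (5+0,1*2+1) = (5,3)
row: 1 vs 5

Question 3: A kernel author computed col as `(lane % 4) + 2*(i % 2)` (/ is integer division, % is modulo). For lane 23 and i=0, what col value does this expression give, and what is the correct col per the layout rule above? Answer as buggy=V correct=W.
buggy=3 correct=6

`(lane % 4) + 2*(i % 2)`[23,0]=>3
lane 23=>23/4=5, 23 mod 4=3
i=0  r:5+0=>5  c:2·3+0=>6
col: 3 vs 6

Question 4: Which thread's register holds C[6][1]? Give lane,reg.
24,1

r=6⇒gr=6,Rb=0  c=1⇒th=0,odd=1
L=6*4+0=24  i=0*2+1=1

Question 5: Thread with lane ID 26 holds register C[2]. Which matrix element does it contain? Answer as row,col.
14,4

L=26⇒gr=26>>2=6, th=26&3=2
[2]⇒row 6+8=14  col 2·2+0=4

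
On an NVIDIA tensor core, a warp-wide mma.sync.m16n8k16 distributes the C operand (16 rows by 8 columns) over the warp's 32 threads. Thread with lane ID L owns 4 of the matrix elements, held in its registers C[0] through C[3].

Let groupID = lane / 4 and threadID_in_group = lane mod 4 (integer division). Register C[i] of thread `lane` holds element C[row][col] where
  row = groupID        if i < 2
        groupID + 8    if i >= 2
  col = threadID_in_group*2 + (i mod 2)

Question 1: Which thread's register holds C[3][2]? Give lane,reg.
13,0

r=3→G=3,rhi=0  c=2→T=1,p=0
L=3*4+1=13  i=0*2+0=0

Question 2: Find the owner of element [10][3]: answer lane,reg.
9,3

r=10⇒gr=2,Rb=1  c=3⇒th=1,odd=1
L=2*4+1=9  i=1*2+1=3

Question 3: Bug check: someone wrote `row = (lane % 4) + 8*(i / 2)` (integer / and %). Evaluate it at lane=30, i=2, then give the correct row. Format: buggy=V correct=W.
buggy=10 correct=15

`(lane % 4) + 8*(i / 2)`[30,2]->10
L=30->g=30>>2=7, t=30&3=2
[2]->row 7+8=15  col 2·2+0=4
row: 10 vs 15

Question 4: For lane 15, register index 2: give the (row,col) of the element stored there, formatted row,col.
11,6

lane 15⇒15/4=3, 15 mod 4=3
i=2  r:3+8⇒11  c:2·3+0⇒6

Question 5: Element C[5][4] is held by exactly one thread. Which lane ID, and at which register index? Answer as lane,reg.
22,0

r=5->g=5,rb=0  c=4->t=2,b0=0
L=5*4+2=22  i=0*2+0=0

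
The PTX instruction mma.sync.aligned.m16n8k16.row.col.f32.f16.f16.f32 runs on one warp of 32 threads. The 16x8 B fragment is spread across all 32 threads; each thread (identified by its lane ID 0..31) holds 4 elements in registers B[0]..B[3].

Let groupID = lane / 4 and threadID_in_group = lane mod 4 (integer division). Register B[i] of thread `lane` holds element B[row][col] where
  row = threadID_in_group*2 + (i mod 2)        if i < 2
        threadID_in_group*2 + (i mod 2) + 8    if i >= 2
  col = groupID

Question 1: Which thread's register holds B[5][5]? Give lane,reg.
c: 5->gid=5  r: 5->r8=0,tid=2,i&1=1
L=5*4+2=22  i=0*2+1=1

22,1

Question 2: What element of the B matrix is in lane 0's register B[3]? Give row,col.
9,0

0: gr=0,th=0
[3] (0*2+1+8,0) = (9,0)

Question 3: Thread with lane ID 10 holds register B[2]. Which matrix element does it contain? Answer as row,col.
12,2

lane 10: gid=2 (10/4), tid=2 (10%4)
i=2: r=2*2+0+8=12, c=gid=2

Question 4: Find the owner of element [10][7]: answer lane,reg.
c: 7->gid=7  r: 10->r8=1,tid=1,i&1=0
L=7*4+1=29  i=1*2+0=2

29,2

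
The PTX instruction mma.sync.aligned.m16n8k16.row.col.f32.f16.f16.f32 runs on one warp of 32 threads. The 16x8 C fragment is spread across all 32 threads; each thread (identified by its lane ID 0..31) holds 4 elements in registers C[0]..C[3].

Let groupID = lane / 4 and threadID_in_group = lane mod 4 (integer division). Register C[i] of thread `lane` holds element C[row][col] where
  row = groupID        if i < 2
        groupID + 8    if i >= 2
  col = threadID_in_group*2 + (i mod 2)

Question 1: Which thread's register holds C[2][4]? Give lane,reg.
r: 2->gid=2,r8=0  c: 4->tid=2,i&1=0
L=2*4+2=10  i=0*2+0=0

10,0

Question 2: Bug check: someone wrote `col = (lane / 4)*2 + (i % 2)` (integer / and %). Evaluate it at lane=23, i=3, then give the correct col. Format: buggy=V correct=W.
`(lane / 4)*2 + (i % 2)`[23,3]=>11
23: grp=5,tig=3
[3] (5+8,3*2+1) = (13,7)
col: 11 vs 7

buggy=11 correct=7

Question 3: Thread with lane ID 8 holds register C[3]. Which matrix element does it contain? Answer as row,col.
8: g=2,t=0
[3] (2+8,0*2+1) = (10,1)

10,1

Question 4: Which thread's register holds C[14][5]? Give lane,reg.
r=14⇒gr=6,Rb=1  c=5⇒th=2,odd=1
L=6*4+2=26  i=1*2+1=3

26,3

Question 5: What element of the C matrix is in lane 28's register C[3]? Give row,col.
15,1

lane 28: g=7 (28/4), t=0 (28%4)
i=3: r=7+8=15, c=0*2+1=1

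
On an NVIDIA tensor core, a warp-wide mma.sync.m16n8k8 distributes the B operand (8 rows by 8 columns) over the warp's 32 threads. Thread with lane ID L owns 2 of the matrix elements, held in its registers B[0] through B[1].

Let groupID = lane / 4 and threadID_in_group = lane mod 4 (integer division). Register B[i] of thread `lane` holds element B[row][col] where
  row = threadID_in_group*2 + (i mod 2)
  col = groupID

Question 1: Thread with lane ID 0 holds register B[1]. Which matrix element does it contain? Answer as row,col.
0: gr=0,th=0
[1] (0*2+1,0) = (1,0)

1,0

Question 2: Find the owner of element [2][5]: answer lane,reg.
c=5->g=5  r=2->t=1,b0=0
L=5*4+1=21  i=0=0

21,0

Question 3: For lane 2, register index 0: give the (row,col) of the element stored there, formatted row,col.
lane 2: grp=0 (2/4), tig=2 (2%4)
i=0: r=2*2+0=4, c=grp=0

4,0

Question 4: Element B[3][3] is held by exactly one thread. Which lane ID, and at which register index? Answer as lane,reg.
c=3⇒gr=3  r=3⇒th=1,odd=1
L=3*4+1=13  i=1=1

13,1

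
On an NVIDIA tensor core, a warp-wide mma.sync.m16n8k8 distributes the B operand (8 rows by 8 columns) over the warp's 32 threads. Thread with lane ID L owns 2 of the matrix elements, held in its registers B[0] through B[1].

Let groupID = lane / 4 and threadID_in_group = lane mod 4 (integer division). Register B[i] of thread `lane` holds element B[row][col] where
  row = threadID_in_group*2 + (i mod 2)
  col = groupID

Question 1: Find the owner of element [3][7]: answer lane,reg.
29,1

c=7->g=7  r=3->t=1,b0=1
L=7*4+1=29  i=1=1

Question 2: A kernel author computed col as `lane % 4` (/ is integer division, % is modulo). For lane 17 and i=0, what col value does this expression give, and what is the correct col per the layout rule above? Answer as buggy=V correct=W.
`lane % 4`[17,0]->1
lane 17: gid=4 (17/4), tid=1 (17%4)
i=0: r=1*2+0=2, c=gid=4
col: 1 vs 4

buggy=1 correct=4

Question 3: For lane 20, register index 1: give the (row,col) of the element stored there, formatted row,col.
lane 20⇒20/4=5, 20 mod 4=0
i=1  r:2·0+1⇒1  c:5

1,5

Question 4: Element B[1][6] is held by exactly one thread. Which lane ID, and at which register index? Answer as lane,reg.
24,1

c:6=>grp=6  r:1=>tig=0,lo=1
L=6*4+0=24  i=1=1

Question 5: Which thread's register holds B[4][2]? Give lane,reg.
10,0

c=2->g=2  r=4->t=2,b0=0
L=2*4+2=10  i=0=0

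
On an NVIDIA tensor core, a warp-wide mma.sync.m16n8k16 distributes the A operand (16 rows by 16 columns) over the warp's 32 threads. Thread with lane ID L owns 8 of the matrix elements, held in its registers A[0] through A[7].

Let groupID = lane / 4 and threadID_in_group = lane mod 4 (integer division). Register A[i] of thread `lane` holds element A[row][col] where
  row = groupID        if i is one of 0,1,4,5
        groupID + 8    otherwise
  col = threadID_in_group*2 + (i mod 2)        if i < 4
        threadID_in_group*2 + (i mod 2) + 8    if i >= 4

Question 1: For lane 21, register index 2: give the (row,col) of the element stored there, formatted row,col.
L=21=>grp=21>>2=5, tig=21&3=1
[2]=>row 5+8=13  col 1·2+0+0=2

13,2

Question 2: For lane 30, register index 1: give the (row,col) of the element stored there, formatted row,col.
lane 30: gr=7 (30/4), th=2 (30%4)
i=1: r=7+0=7, c=2*2+1+0=5

7,5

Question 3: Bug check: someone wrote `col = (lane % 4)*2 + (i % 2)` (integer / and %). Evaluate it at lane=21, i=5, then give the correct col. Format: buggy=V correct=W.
buggy=3 correct=11

`(lane % 4)*2 + (i % 2)`[21,5]⇒3
lane 21: gr=5 (21/4), th=1 (21%4)
i=5: r=5+0=5, c=1*2+1+8=11
col: 3 vs 11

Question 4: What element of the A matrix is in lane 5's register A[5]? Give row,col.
1,11

5: grp=1,tig=1
[5] (1+0,1*2+1+8) = (1,11)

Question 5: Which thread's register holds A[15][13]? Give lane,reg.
30,7

r=15→G=7,rhi=1  c=13→chi=1,T=2,p=1
L=7*4+2=30  i=1*4+1*2+1=7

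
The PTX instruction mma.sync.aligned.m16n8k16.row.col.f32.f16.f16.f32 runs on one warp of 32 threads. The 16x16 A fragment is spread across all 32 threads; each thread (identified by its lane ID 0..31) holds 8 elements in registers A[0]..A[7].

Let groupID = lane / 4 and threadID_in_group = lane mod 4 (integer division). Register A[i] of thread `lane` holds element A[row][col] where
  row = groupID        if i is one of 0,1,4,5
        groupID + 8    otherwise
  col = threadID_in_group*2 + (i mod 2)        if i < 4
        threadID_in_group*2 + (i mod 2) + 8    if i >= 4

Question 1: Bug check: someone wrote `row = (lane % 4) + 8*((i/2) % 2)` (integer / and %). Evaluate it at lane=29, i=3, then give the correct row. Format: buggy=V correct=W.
`(lane % 4) + 8*((i/2) % 2)`[29,3]->9
29: g=7,t=1
[3] (7+8,1*2+1+0) = (15,3)
row: 9 vs 15

buggy=9 correct=15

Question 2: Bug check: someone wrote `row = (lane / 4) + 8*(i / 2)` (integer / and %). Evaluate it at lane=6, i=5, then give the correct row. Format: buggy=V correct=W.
`(lane / 4) + 8*(i / 2)`[6,5]⇒17
lane 6⇒6/4=1, 6 mod 4=2
i=5  r:1+0⇒1  c:2·2+1+8⇒13
row: 17 vs 1

buggy=17 correct=1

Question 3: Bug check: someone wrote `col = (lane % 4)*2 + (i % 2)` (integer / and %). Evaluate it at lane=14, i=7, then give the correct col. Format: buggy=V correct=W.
`(lane % 4)*2 + (i % 2)`[14,7]->5
lane 14->14/4=3, 14 mod 4=2
i=7  r:3+8->11  c:2·2+1+8->13
col: 5 vs 13

buggy=5 correct=13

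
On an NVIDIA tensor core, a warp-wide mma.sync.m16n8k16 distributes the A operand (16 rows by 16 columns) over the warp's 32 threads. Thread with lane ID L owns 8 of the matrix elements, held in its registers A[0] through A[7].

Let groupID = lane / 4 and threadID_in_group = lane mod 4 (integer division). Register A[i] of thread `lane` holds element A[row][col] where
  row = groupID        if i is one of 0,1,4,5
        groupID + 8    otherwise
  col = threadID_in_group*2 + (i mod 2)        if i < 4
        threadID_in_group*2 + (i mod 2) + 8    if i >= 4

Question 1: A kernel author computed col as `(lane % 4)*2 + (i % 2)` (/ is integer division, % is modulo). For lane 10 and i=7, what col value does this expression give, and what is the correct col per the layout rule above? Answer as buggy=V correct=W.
buggy=5 correct=13

`(lane % 4)*2 + (i % 2)`[10,7]->5
lane 10->10/4=2, 10 mod 4=2
i=7  r:2+8->10  c:2·2+1+8->13
col: 5 vs 13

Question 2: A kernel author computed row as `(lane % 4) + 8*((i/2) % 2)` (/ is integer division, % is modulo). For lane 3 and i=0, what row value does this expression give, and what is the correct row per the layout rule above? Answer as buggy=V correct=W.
buggy=3 correct=0

`(lane % 4) + 8*((i/2) % 2)`[3,0]->3
L=3->gid=3>>2=0, tid=3&3=3
[0]->row 0+0=0  col 3·2+0+0=6
row: 3 vs 0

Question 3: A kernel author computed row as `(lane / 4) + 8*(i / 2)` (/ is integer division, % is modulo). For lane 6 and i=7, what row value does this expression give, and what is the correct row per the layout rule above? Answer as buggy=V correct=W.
buggy=25 correct=9

`(lane / 4) + 8*(i / 2)`[6,7]->25
6: g=1,t=2
[7] (1+8,2*2+1+8) = (9,13)
row: 25 vs 9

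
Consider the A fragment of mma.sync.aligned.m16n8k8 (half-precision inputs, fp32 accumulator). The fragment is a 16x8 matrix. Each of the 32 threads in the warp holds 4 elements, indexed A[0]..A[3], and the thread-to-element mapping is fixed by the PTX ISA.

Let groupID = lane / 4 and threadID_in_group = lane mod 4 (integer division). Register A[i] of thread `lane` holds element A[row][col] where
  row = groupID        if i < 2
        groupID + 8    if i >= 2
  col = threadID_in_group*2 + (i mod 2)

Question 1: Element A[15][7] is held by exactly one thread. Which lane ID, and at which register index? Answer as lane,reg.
r=15->g=7,rb=1  c=7->t=3,b0=1
L=7*4+3=31  i=1*2+1=3

31,3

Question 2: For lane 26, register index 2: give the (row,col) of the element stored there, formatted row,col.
14,4

lane 26: grp=6 (26/4), tig=2 (26%4)
i=2: r=6+8=14, c=2*2+0=4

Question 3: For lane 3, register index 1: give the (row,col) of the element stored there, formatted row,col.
L=3->g=3>>2=0, t=3&3=3
[1]->row 0+0=0  col 3·2+1=7

0,7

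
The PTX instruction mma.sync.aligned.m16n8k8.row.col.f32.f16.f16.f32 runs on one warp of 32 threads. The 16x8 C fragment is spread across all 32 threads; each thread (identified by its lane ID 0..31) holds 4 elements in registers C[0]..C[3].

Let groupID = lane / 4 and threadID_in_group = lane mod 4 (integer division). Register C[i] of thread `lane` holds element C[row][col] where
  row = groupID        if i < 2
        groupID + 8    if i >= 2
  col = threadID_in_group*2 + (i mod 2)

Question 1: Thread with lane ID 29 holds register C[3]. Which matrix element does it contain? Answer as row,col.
15,3

29: gid=7,tid=1
[3] (7+8,1*2+1) = (15,3)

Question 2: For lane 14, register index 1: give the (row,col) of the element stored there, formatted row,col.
3,5

14: G=3,T=2
[1] (3+0,2*2+1) = (3,5)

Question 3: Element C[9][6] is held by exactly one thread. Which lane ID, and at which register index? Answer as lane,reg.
r:9=>grp=1,rB=1  c:6=>tig=3,lo=0
L=1*4+3=7  i=1*2+0=2

7,2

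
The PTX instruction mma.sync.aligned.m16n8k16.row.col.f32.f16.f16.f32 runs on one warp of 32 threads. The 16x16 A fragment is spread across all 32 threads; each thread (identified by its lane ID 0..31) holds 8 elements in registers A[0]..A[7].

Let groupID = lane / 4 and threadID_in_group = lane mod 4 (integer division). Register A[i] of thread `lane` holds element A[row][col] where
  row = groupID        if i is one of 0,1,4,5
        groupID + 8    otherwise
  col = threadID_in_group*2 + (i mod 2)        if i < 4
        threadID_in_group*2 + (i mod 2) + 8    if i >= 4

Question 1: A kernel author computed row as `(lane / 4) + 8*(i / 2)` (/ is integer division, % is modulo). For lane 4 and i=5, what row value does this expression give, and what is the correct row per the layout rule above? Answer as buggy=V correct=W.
`(lane / 4) + 8*(i / 2)`[4,5]->17
L=4->gid=4>>2=1, tid=4&3=0
[5]->row 1+0=1  col 0·2+1+8=9
row: 17 vs 1

buggy=17 correct=1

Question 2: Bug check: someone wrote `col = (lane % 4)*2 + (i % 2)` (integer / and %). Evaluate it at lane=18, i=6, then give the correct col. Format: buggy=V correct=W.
buggy=4 correct=12

`(lane % 4)*2 + (i % 2)`[18,6]->4
lane 18: gid=4 (18/4), tid=2 (18%4)
i=6: r=4+8=12, c=2*2+0+8=12
col: 4 vs 12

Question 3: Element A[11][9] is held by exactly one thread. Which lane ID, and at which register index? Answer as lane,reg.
12,7

r:11=>grp=3,rB=1  c:9=>cB=1,tig=0,lo=1
L=3*4+0=12  i=1*4+1*2+1=7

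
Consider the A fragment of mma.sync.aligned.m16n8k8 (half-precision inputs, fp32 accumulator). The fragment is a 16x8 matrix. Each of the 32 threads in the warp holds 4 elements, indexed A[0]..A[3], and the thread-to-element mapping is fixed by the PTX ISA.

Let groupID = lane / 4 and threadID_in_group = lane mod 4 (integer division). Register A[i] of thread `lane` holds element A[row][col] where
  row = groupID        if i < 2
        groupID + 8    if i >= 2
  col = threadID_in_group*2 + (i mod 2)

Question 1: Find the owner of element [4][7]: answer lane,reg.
19,1

r:4=>grp=4,rB=0  c:7=>tig=3,lo=1
L=4*4+3=19  i=0*2+1=1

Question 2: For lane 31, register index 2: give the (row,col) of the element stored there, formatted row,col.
15,6

lane 31: G=7 (31/4), T=3 (31%4)
i=2: r=7+8=15, c=3*2+0=6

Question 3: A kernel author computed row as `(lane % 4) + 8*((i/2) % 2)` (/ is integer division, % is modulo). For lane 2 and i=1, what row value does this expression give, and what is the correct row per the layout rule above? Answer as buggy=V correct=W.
`(lane % 4) + 8*((i/2) % 2)`[2,1]→2
L=2→G=2>>2=0, T=2&3=2
[1]→row 0+0=0  col 2·2+1=5
row: 2 vs 0

buggy=2 correct=0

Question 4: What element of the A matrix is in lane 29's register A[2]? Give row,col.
L=29⇒gr=29>>2=7, th=29&3=1
[2]⇒row 7+8=15  col 1·2+0=2

15,2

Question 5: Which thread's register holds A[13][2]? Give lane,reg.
r=13->g=5,rb=1  c=2->t=1,b0=0
L=5*4+1=21  i=1*2+0=2

21,2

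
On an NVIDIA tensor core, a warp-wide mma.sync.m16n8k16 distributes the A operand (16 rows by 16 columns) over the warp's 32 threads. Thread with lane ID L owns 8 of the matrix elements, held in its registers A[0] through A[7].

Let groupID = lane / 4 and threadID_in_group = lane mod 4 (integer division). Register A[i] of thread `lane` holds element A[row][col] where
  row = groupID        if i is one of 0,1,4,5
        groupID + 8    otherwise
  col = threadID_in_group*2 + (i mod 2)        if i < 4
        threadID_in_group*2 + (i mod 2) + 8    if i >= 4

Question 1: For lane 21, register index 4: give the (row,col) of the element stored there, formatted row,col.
lane 21: G=5 (21/4), T=1 (21%4)
i=4: r=5+0=5, c=1*2+0+8=10

5,10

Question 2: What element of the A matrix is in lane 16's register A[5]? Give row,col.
lane 16: g=4 (16/4), t=0 (16%4)
i=5: r=4+0=4, c=0*2+1+8=9

4,9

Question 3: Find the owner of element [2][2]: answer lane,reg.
r=2→G=2,rhi=0  c=2→chi=0,T=1,p=0
L=2*4+1=9  i=0*4+0*2+0=0

9,0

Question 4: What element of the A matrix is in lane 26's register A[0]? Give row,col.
26: g=6,t=2
[0] (6+0,2*2+0+0) = (6,4)

6,4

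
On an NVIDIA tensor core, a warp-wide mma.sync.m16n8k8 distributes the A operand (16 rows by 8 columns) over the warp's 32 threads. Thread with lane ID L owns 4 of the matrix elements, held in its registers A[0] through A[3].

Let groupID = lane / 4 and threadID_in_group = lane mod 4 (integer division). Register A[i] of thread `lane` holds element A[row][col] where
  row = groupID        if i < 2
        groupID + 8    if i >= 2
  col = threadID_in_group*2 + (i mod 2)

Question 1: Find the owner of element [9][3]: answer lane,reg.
5,3

r: 9->gid=1,r8=1  c: 3->tid=1,i&1=1
L=1*4+1=5  i=1*2+1=3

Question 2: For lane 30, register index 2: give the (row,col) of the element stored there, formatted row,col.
15,4

L=30->gid=30>>2=7, tid=30&3=2
[2]->row 7+8=15  col 2·2+0=4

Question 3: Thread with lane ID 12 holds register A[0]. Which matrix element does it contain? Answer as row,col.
12: G=3,T=0
[0] (3+0,0*2+0) = (3,0)

3,0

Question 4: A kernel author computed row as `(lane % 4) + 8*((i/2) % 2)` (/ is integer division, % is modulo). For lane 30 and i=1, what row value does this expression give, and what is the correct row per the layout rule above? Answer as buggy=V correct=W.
buggy=2 correct=7

`(lane % 4) + 8*((i/2) % 2)`[30,1]⇒2
30: gr=7,th=2
[1] (7+0,2*2+1) = (7,5)
row: 2 vs 7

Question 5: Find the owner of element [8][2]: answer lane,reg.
r=8->g=0,rb=1  c=2->t=1,b0=0
L=0*4+1=1  i=1*2+0=2

1,2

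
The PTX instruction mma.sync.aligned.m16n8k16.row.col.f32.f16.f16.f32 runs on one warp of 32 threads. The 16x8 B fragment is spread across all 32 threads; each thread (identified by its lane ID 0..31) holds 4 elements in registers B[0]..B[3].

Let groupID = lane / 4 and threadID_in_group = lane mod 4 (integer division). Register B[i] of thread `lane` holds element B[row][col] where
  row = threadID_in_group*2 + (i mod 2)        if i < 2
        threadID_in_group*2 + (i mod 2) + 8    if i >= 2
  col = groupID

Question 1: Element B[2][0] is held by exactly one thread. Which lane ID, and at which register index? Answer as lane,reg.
c=0→G=0  r=2→rhi=0,T=1,p=0
L=0*4+1=1  i=0*2+0=0

1,0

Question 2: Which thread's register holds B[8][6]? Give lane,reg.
c: 6->gid=6  r: 8->r8=1,tid=0,i&1=0
L=6*4+0=24  i=1*2+0=2

24,2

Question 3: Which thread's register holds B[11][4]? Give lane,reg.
c=4⇒gr=4  r=11⇒Rb=1,th=1,odd=1
L=4*4+1=17  i=1*2+1=3

17,3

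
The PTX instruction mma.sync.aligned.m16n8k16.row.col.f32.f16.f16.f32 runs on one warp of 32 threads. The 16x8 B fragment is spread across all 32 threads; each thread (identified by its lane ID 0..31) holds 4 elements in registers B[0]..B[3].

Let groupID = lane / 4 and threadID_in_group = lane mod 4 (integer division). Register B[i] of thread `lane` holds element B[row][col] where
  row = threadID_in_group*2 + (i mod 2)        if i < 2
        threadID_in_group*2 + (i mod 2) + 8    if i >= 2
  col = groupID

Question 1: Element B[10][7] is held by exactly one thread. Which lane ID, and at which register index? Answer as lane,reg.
c=7→G=7  r=10→rhi=1,T=1,p=0
L=7*4+1=29  i=1*2+0=2

29,2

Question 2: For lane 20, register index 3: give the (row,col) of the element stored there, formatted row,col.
9,5

lane 20->20/4=5, 20 mod 4=0
i=3  r:2·0+1+8->9  c:5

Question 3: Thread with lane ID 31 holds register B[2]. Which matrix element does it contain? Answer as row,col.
31: g=7,t=3
[2] (3*2+0+8,7) = (14,7)

14,7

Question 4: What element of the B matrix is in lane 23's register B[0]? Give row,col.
23: G=5,T=3
[0] (3*2+0+0,5) = (6,5)

6,5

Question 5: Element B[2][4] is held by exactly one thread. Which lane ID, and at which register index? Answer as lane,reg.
17,0

c:4=>grp=4  r:2=>rB=0,tig=1,lo=0
L=4*4+1=17  i=0*2+0=0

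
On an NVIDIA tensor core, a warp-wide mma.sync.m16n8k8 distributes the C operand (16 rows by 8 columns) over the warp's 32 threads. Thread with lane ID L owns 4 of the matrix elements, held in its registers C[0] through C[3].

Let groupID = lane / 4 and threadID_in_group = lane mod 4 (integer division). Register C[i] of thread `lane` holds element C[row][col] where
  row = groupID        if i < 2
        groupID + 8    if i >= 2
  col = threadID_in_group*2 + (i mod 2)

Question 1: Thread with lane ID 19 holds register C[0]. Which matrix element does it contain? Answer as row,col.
19: gid=4,tid=3
[0] (4+0,3*2+0) = (4,6)

4,6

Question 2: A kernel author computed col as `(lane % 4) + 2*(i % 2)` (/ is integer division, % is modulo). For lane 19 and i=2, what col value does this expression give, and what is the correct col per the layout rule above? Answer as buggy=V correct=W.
`(lane % 4) + 2*(i % 2)`[19,2]->3
L=19->gid=19>>2=4, tid=19&3=3
[2]->row 4+8=12  col 3·2+0=6
col: 3 vs 6

buggy=3 correct=6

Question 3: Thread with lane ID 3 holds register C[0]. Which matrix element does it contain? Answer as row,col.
L=3->g=3>>2=0, t=3&3=3
[0]->row 0+0=0  col 3·2+0=6

0,6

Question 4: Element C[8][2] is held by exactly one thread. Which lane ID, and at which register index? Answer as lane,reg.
1,2

r=8→G=0,rhi=1  c=2→T=1,p=0
L=0*4+1=1  i=1*2+0=2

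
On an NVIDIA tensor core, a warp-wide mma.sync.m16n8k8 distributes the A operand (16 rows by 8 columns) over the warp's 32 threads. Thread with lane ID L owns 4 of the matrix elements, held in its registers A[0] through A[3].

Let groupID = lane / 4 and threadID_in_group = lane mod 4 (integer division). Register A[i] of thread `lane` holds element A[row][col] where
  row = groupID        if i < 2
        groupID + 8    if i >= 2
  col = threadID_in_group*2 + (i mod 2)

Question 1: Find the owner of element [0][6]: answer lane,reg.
r: 0->gid=0,r8=0  c: 6->tid=3,i&1=0
L=0*4+3=3  i=0*2+0=0

3,0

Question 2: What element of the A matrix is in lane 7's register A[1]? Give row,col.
7: gid=1,tid=3
[1] (1+0,3*2+1) = (1,7)

1,7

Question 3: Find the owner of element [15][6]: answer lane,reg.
31,2

r=15⇒gr=7,Rb=1  c=6⇒th=3,odd=0
L=7*4+3=31  i=1*2+0=2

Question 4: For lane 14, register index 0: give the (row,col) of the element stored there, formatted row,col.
L=14->gid=14>>2=3, tid=14&3=2
[0]->row 3+0=3  col 2·2+0=4

3,4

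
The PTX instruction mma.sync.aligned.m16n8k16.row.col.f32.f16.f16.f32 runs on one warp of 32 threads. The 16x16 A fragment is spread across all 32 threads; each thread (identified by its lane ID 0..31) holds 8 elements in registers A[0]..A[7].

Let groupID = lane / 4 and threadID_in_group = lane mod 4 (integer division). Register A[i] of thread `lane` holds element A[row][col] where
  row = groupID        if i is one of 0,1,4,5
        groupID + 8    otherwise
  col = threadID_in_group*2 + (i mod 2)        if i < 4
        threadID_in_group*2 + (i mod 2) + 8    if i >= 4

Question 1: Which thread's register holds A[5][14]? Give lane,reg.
23,4

r: 5->gid=5,r8=0  c: 14->c8=1,tid=3,i&1=0
L=5*4+3=23  i=1*4+0*2+0=4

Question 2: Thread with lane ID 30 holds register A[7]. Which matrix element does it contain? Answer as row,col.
15,13

L=30->g=30>>2=7, t=30&3=2
[7]->row 7+8=15  col 2·2+1+8=13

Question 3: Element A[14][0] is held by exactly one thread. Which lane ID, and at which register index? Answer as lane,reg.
24,2

r:14=>grp=6,rB=1  c:0=>cB=0,tig=0,lo=0
L=6*4+0=24  i=0*4+1*2+0=2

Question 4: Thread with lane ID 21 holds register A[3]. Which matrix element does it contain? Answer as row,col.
L=21→G=21>>2=5, T=21&3=1
[3]→row 5+8=13  col 1·2+1+0=3

13,3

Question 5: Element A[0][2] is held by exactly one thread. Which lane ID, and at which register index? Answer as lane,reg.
r:0=>grp=0,rB=0  c:2=>cB=0,tig=1,lo=0
L=0*4+1=1  i=0*4+0*2+0=0

1,0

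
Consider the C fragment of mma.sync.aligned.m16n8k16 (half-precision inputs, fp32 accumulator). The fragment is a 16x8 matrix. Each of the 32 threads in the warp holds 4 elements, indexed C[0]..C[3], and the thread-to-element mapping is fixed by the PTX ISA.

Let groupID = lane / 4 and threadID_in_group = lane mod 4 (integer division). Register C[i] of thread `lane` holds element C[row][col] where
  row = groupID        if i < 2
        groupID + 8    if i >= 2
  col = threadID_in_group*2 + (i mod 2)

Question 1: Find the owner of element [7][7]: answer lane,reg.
r=7⇒gr=7,Rb=0  c=7⇒th=3,odd=1
L=7*4+3=31  i=0*2+1=1

31,1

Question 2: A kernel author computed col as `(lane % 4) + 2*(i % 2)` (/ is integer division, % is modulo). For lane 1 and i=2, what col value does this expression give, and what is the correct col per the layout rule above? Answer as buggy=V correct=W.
buggy=1 correct=2

`(lane % 4) + 2*(i % 2)`[1,2]=>1
1: grp=0,tig=1
[2] (0+8,1*2+0) = (8,2)
col: 1 vs 2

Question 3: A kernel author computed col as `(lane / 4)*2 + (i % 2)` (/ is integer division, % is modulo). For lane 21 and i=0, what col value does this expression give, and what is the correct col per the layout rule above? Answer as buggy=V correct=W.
`(lane / 4)*2 + (i % 2)`[21,0]→10
lane 21: G=5 (21/4), T=1 (21%4)
i=0: r=5+0=5, c=1*2+0=2
col: 10 vs 2

buggy=10 correct=2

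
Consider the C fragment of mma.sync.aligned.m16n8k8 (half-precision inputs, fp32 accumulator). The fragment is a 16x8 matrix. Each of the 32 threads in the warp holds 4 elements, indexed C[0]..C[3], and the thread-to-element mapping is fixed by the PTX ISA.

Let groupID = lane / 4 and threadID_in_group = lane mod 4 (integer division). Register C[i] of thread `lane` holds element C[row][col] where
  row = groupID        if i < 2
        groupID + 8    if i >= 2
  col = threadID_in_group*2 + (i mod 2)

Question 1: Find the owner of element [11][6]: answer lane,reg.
15,2

r=11->g=3,rb=1  c=6->t=3,b0=0
L=3*4+3=15  i=1*2+0=2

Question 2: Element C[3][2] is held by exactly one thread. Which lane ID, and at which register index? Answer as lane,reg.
13,0

r=3⇒gr=3,Rb=0  c=2⇒th=1,odd=0
L=3*4+1=13  i=0*2+0=0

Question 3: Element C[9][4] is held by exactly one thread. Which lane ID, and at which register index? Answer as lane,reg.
6,2

r=9⇒gr=1,Rb=1  c=4⇒th=2,odd=0
L=1*4+2=6  i=1*2+0=2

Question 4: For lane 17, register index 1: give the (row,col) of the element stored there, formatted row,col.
4,3

17: g=4,t=1
[1] (4+0,1*2+1) = (4,3)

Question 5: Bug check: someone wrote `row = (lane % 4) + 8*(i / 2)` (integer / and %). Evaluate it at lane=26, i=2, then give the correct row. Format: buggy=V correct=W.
`(lane % 4) + 8*(i / 2)`[26,2]→10
lane 26: G=6 (26/4), T=2 (26%4)
i=2: r=6+8=14, c=2*2+0=4
row: 10 vs 14

buggy=10 correct=14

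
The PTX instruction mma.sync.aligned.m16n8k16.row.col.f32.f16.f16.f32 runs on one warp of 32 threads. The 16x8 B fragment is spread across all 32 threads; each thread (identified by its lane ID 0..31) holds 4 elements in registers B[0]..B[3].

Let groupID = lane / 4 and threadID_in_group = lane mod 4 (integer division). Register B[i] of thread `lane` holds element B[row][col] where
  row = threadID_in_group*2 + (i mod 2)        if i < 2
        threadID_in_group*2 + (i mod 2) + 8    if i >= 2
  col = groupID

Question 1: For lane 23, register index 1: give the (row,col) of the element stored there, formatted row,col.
7,5

lane 23=>23/4=5, 23 mod 4=3
i=1  r:2·3+1+0=>7  c:5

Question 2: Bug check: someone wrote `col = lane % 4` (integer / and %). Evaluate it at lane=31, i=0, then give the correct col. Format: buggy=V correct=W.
buggy=3 correct=7

`lane % 4`[31,0]=>3
L=31=>grp=31>>2=7, tig=31&3=3
[0]=>row 3·2+0+0=6  col grp=7
col: 3 vs 7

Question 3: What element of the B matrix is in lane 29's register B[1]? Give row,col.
3,7

L=29->gid=29>>2=7, tid=29&3=1
[1]->row 1·2+1+0=3  col gid=7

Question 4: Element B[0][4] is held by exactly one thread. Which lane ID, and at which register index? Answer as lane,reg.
c=4->g=4  r=0->rb=0,t=0,b0=0
L=4*4+0=16  i=0*2+0=0

16,0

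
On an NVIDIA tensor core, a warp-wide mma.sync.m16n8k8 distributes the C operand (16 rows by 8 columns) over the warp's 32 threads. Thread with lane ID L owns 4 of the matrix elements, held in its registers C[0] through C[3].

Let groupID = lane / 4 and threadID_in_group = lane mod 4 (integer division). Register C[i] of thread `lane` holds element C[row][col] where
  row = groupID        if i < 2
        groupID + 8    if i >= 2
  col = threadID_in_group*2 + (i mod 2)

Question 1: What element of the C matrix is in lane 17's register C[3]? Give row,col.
L=17=>grp=17>>2=4, tig=17&3=1
[3]=>row 4+8=12  col 1·2+1=3

12,3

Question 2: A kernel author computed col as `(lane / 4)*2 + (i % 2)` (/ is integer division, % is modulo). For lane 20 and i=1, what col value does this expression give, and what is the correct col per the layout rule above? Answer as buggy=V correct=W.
`(lane / 4)*2 + (i % 2)`[20,1]→11
lane 20: G=5 (20/4), T=0 (20%4)
i=1: r=5+0=5, c=0*2+1=1
col: 11 vs 1

buggy=11 correct=1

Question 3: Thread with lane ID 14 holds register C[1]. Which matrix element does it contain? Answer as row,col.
lane 14->14/4=3, 14 mod 4=2
i=1  r:3+0->3  c:2·2+1->5

3,5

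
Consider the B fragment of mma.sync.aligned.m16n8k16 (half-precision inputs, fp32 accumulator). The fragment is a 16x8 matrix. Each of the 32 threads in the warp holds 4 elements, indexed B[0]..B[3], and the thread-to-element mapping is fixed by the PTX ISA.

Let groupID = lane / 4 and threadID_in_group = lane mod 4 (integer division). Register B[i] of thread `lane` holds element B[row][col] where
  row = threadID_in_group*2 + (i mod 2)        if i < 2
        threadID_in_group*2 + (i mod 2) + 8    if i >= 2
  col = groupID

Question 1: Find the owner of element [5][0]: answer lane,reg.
c=0->g=0  r=5->rb=0,t=2,b0=1
L=0*4+2=2  i=0*2+1=1

2,1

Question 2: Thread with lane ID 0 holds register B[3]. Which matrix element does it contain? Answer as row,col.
lane 0->0/4=0, 0 mod 4=0
i=3  r:2·0+1+8->9  c:0

9,0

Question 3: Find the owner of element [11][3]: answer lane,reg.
c:3=>grp=3  r:11=>rB=1,tig=1,lo=1
L=3*4+1=13  i=1*2+1=3

13,3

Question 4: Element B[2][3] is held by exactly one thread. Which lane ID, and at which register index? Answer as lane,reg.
c=3->g=3  r=2->rb=0,t=1,b0=0
L=3*4+1=13  i=0*2+0=0

13,0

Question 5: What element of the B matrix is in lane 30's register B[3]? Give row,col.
13,7

L=30->g=30>>2=7, t=30&3=2
[3]->row 2·2+1+8=13  col g=7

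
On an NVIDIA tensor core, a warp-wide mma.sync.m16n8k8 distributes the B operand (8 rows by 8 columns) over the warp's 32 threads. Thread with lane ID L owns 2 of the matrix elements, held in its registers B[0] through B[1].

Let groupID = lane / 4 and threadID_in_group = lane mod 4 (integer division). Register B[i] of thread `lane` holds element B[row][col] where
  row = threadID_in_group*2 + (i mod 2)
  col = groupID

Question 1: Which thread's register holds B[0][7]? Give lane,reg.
28,0

c=7->g=7  r=0->t=0,b0=0
L=7*4+0=28  i=0=0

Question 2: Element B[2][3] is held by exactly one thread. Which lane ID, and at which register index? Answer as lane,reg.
13,0

c=3->g=3  r=2->t=1,b0=0
L=3*4+1=13  i=0=0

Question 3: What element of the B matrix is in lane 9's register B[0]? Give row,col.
lane 9: gr=2 (9/4), th=1 (9%4)
i=0: r=1*2+0=2, c=gr=2

2,2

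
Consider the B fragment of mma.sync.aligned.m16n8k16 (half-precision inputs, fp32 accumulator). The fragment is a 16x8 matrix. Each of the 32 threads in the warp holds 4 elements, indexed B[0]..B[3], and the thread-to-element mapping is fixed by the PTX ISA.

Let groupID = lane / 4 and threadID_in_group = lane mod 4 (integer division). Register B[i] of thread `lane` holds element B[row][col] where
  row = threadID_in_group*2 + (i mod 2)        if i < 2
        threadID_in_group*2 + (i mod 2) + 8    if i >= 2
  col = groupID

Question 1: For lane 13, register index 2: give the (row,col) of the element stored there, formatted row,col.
L=13→G=13>>2=3, T=13&3=1
[2]→row 1·2+0+8=10  col G=3

10,3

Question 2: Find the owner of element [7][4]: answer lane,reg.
19,1

c=4→G=4  r=7→rhi=0,T=3,p=1
L=4*4+3=19  i=0*2+1=1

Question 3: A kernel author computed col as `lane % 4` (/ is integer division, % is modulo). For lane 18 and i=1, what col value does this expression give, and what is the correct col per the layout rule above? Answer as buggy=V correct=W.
buggy=2 correct=4

`lane % 4`[18,1]=>2
18: grp=4,tig=2
[1] (2*2+1+0,4) = (5,4)
col: 2 vs 4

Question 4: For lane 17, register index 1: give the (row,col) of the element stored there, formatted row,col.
lane 17: grp=4 (17/4), tig=1 (17%4)
i=1: r=1*2+1+0=3, c=grp=4

3,4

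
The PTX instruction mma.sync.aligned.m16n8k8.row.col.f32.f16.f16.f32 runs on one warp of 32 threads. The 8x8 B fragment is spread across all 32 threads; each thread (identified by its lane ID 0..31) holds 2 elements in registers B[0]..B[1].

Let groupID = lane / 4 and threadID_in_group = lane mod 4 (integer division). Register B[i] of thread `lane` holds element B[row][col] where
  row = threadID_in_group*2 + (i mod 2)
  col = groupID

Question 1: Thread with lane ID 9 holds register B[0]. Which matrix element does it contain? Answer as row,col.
9: gid=2,tid=1
[0] (1*2+0,2) = (2,2)

2,2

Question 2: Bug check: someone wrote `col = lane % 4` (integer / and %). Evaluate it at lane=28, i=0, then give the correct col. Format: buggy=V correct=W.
`lane % 4`[28,0]=>0
lane 28=>28/4=7, 28 mod 4=0
i=0  r:2·0+0=>0  c:7
col: 0 vs 7

buggy=0 correct=7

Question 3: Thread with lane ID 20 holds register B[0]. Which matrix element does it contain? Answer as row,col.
0,5

lane 20: g=5 (20/4), t=0 (20%4)
i=0: r=0*2+0=0, c=g=5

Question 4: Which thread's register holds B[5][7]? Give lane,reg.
30,1

c=7->g=7  r=5->t=2,b0=1
L=7*4+2=30  i=1=1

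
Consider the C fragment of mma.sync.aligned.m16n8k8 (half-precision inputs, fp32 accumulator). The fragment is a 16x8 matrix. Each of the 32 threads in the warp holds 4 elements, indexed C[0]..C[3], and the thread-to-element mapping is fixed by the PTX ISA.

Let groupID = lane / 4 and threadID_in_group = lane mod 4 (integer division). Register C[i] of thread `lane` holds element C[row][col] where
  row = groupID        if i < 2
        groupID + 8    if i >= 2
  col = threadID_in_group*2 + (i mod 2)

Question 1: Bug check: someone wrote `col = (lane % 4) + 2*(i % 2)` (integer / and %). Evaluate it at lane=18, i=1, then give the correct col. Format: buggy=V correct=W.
buggy=4 correct=5

`(lane % 4) + 2*(i % 2)`[18,1]→4
lane 18→18/4=4, 18 mod 4=2
i=1  r:4+0→4  c:2·2+1→5
col: 4 vs 5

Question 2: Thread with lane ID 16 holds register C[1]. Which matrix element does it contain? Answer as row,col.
4,1

lane 16⇒16/4=4, 16 mod 4=0
i=1  r:4+0⇒4  c:2·0+1⇒1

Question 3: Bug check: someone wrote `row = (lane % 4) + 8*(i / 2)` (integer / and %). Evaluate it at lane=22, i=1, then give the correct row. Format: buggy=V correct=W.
`(lane % 4) + 8*(i / 2)`[22,1]→2
L=22→G=22>>2=5, T=22&3=2
[1]→row 5+0=5  col 2·2+1=5
row: 2 vs 5

buggy=2 correct=5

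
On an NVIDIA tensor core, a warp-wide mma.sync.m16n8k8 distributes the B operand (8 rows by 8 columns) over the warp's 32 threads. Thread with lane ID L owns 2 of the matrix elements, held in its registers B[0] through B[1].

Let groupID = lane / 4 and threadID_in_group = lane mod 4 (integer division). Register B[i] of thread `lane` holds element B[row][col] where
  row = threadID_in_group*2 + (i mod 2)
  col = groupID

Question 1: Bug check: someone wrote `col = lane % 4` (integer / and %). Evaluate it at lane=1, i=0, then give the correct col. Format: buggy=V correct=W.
`lane % 4`[1,0]->1
1: gid=0,tid=1
[0] (1*2+0,0) = (2,0)
col: 1 vs 0

buggy=1 correct=0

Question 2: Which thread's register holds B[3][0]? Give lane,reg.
1,1

c=0→G=0  r=3→T=1,p=1
L=0*4+1=1  i=1=1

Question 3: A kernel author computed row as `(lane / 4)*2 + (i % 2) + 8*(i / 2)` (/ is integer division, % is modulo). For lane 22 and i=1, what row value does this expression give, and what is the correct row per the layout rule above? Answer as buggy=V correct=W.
`(lane / 4)*2 + (i % 2) + 8*(i / 2)`[22,1]->11
L=22->g=22>>2=5, t=22&3=2
[1]->row 2·2+1=5  col g=5
row: 11 vs 5

buggy=11 correct=5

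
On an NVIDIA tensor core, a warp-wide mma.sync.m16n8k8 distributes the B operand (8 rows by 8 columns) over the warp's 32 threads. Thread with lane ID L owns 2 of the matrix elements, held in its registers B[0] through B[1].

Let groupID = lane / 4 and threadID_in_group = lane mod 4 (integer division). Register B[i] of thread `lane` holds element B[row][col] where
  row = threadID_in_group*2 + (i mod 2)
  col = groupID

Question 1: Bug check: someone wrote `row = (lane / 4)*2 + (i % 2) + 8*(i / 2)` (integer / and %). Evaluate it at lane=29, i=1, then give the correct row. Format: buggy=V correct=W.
`(lane / 4)*2 + (i % 2) + 8*(i / 2)`[29,1]->15
lane 29->29/4=7, 29 mod 4=1
i=1  r:2·1+1->3  c:7
row: 15 vs 3

buggy=15 correct=3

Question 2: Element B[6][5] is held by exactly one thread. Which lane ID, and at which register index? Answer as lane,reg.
23,0

c=5⇒gr=5  r=6⇒th=3,odd=0
L=5*4+3=23  i=0=0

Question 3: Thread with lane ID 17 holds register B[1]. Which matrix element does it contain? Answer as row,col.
lane 17→17/4=4, 17 mod 4=1
i=1  r:2·1+1→3  c:4

3,4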